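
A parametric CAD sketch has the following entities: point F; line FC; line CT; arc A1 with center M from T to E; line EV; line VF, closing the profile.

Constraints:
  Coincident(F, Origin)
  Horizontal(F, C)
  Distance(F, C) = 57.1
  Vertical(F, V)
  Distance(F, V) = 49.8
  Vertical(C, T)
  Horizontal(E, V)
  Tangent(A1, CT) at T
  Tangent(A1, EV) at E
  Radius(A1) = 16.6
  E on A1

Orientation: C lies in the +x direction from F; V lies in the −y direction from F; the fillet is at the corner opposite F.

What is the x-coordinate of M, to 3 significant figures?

40.5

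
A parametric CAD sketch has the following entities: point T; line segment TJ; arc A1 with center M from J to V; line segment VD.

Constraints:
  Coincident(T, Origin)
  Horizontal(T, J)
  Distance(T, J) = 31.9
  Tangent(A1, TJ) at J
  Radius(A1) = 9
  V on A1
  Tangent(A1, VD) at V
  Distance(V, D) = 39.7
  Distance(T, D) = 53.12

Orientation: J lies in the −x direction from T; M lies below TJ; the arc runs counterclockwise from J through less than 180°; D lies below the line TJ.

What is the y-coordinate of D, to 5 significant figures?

-48.437

Checks: |TJ| = 31.90 ✓; |MV| = 9.000 ✓; ∠(MV, VD) = 90.00° ✓; |VD| = 39.70 ✓; |TD| = 53.12 ✓.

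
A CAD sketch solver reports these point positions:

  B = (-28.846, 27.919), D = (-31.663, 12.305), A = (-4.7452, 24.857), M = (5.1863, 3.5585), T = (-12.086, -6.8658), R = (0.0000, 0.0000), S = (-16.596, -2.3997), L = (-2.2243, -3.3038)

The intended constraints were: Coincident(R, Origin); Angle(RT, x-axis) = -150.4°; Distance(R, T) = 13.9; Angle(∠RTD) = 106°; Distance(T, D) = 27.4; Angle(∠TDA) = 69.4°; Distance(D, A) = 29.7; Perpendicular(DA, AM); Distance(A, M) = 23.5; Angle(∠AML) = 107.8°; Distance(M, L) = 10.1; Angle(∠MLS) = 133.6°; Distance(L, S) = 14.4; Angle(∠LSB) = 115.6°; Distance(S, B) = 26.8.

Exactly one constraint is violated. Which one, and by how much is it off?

Distance(S, B) = 26.8 — off by 5.90.

R = (0.00, 0.00) ✓; RT at -150.4° ✓; |RT| = 13.90 ✓; ∠RTD = 106.0° ✓; |TD| = 27.40 ✓; ∠TDA = 69.40° ✓; |DA| = 29.70 ✓; ∠(DA, AM) = 90.00° ✓; |AM| = 23.50 ✓; ∠AML = 107.8° ✓; |ML| = 10.10 ✓; ∠MLS = 133.6° ✓; |LS| = 14.40 ✓; ∠LSB = 115.6° ✓; |SB| = 32.70 ✗.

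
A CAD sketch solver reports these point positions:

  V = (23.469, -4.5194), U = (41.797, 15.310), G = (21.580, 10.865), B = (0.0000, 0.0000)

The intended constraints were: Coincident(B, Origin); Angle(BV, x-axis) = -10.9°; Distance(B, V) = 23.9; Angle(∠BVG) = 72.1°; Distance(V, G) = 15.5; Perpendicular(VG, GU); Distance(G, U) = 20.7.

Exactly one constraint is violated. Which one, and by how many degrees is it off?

Perpendicular(VG, GU) — off by 5.40°.

B = (0.00, 0.00) ✓; BV at -10.90° ✓; |BV| = 23.90 ✓; ∠BVG = 72.10° ✓; |VG| = 15.50 ✓; ∠(VG, GU) = 84.60° ✗; |GU| = 20.70 ✓.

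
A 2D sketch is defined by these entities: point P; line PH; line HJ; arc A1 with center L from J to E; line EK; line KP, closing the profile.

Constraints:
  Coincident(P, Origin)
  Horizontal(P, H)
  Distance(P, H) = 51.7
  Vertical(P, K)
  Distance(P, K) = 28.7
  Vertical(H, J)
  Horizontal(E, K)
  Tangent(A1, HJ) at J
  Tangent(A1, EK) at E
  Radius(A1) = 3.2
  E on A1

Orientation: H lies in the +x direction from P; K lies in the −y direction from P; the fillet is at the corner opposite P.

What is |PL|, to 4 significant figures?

54.80

P is at the origin; PH is horizontal with |PH| = 51.7 and H on the +x side, so H = (51.70, 0.000). PK is vertical with |PK| = 28.7 and K on the −y side, so K = (0.000, -28.70). The virtual corner opposite P is at (51.70, -28.70). Since A1 is tangent to HJ there, LJ ⟂ HJ and since A1 is tangent to EK there, LE ⟂ EK, with radius 3.2, so the center L sits 3.2 in from both sides at L = (48.50, -25.50). Then |PL| = |L − P| = 54.80.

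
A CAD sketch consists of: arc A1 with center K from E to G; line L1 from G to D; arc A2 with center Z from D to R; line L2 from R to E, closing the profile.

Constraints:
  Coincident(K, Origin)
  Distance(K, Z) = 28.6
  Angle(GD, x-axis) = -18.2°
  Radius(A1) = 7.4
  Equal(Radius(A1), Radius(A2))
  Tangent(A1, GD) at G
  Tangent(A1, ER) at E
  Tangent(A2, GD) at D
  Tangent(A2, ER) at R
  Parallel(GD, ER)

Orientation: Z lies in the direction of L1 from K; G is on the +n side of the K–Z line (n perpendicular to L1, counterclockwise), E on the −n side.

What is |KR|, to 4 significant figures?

29.54

The slot axis is L1's direction at -18.2°, so u = (cos -18.2°, sin -18.2°) = (0.9500, -0.3123) and n = (−sin -18.2°, cos -18.2°) = (0.3123, 0.9500). K is at the origin and Z lies 28.6 along u from K, so Z = 28.6·u = (27.17, -8.933). Tangency of A1 to both parallel lines with radius 7.4 puts G and E at K ± 7.4·n: G = (2.311, 7.030), E = (-2.311, -7.030). Equal radii place D and R the same way about Z: D = Z + 7.4·n = (29.48, -1.903), R = Z − 7.4·n = (24.86, -15.96). Then |KR| = |R − K| = 29.54.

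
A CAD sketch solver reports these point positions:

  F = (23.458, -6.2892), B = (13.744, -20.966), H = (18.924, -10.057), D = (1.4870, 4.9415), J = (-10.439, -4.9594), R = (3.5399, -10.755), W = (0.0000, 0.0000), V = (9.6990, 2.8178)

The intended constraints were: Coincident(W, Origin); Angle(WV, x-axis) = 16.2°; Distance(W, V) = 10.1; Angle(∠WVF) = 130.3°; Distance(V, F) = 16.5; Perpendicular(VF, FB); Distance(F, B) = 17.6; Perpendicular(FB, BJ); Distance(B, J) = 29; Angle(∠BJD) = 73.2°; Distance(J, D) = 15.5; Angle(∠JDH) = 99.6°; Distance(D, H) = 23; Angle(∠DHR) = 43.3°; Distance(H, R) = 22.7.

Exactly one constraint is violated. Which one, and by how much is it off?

Distance(H, R) = 22.7 — off by 7.30.

W = (0.00, 0.00) ✓; WV at 16.20° ✓; |WV| = 10.10 ✓; ∠WVF = 130.3° ✓; |VF| = 16.50 ✓; ∠(VF, FB) = 90.00° ✓; |FB| = 17.60 ✓; ∠(FB, BJ) = 90.00° ✓; |BJ| = 29.00 ✓; ∠BJD = 73.20° ✓; |JD| = 15.50 ✓; ∠JDH = 99.60° ✓; |DH| = 23.00 ✓; ∠DHR = 43.30° ✓; |HR| = 15.40 ✗.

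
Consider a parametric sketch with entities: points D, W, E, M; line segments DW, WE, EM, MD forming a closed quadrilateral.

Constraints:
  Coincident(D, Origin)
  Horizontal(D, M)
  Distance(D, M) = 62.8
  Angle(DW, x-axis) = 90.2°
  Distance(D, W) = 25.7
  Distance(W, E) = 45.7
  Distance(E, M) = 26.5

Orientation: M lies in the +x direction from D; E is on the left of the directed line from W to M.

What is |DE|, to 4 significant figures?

49.39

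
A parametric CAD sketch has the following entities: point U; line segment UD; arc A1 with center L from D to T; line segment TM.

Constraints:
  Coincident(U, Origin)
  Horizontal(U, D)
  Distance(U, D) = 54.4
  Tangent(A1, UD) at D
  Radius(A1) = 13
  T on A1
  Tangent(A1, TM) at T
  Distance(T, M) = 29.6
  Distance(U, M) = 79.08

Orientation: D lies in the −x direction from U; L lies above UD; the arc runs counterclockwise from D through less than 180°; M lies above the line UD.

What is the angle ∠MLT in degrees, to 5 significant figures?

66.289°

Checks: ∠(LD, DU) = 90.00° ✓; |LT| = 13.00 ✓; ∠(LT, TM) = 90.00° ✓; |TM| = 29.60 ✓; |UM| = 79.08 ✓.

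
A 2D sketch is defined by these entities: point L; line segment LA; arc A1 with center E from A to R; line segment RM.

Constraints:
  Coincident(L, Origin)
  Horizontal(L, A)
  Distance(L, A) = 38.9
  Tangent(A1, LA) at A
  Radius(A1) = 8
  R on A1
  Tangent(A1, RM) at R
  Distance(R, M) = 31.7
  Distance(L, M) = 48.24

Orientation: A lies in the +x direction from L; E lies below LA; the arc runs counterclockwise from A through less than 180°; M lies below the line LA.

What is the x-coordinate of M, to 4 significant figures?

28.43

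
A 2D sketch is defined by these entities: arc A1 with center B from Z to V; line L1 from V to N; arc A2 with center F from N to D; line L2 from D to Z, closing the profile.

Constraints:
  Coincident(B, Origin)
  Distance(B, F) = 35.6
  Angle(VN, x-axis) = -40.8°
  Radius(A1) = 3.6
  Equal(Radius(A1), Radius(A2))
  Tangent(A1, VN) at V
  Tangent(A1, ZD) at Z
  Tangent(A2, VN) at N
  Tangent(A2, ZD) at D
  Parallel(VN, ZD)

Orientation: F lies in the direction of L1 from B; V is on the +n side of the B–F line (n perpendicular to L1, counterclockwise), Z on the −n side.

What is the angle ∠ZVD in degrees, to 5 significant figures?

78.566°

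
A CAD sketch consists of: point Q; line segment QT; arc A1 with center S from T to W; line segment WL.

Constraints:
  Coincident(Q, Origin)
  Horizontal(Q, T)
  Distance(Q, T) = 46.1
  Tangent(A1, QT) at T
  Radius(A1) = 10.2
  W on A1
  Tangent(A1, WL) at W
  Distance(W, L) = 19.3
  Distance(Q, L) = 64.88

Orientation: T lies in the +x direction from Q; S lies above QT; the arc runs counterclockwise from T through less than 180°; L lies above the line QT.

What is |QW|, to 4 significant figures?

56.96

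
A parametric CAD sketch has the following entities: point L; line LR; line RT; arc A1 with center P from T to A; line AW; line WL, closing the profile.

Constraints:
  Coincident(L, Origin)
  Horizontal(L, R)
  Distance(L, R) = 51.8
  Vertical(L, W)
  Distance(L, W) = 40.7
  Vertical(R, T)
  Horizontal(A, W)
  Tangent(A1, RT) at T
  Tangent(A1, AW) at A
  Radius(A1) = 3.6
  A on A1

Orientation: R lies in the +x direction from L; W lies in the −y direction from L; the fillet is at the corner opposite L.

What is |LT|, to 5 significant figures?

63.715

The virtual corner opposite L is at (51.800, -40.700). Tangency of A1 to RT means the radius PT is perpendicular to RT and tangency of A1 to AW means the radius PA is perpendicular to AW, with radius 3.6, so the center P sits 3.6 in from both sides at P = (48.200, -37.100). That places the tangent points at T = (51.800, -37.100) on RT and A = (48.200, -40.700) on AW. Then |LT| = |T − L| = 63.715.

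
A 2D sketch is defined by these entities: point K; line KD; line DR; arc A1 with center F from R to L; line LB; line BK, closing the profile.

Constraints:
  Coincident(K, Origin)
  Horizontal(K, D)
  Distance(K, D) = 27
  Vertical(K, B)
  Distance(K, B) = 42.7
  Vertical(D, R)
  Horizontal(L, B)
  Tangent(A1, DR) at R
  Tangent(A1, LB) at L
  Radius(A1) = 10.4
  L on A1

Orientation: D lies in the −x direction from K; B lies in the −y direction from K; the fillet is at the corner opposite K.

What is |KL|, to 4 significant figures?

45.81

K is at the origin; K and D share the same y with |KD| = 27.0 and D on the −x side, so D = (-27.00, 0.000). KB is vertical with |KB| = 42.7 and B on the −y side, so B = (0.000, -42.70). The virtual corner opposite K is at (-27.00, -42.70). Tangency of A1 to DR means the radius FR is perpendicular to DR and tangency of A1 to LB means the radius FL is perpendicular to LB, with radius 10.4, so the center F sits 10.4 in from both sides at F = (-16.60, -32.30). That places the tangent points at R = (-27.00, -32.30) on DR and L = (-16.60, -42.70) on LB. Then |KL| = |L − K| = 45.81.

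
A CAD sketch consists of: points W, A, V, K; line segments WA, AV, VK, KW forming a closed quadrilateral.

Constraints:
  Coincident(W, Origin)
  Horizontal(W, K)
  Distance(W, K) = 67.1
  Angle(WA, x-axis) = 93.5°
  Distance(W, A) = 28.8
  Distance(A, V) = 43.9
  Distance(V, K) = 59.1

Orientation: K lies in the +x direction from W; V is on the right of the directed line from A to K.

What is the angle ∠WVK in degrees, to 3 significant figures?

112°

Checks: |AV| = 43.90 ✓; |VK| = 59.10 ✓.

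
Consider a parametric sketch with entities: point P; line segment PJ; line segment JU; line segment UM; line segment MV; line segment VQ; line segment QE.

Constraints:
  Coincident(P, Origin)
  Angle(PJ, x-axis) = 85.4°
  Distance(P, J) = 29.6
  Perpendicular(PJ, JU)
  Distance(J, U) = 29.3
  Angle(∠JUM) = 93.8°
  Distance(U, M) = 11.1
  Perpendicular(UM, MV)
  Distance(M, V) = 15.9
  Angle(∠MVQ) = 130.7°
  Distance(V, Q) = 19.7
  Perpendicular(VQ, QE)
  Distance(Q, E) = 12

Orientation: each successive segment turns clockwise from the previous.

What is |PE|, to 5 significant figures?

40.917

P is at the origin; PJ runs at 85.4° with length 29.6, so J = (2.3739, 29.505). PJ is perpendicular to JU, so JU runs at -4.6000°; with |JU| = 29.3, U = (31.580, 27.155). ∠JUM = 93.8° gives UM at -90.800° from the x-axis; with |UM| = 11.1, M = (31.425, 16.056). UM ⟂ MV, so MV runs at 179.20°; with |MV| = 15.9, V = (15.526, 16.278). ∠MVQ = 130.7° gives VQ at 129.90° from the x-axis; with |VQ| = 19.7, Q = (2.8895, 31.391). The perpendicularity gives QE at right angles to VQ, so QE runs at 39.900°; with |QE| = 12.0, E = (12.096, 39.088). Then |PE| = |E − P| = 40.917.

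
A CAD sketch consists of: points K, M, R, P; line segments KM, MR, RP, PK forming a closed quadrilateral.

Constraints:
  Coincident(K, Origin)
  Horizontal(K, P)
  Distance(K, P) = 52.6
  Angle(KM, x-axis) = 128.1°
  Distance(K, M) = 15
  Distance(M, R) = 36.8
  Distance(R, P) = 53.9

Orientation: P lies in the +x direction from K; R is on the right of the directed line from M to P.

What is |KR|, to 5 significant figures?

22.943

K is at the origin; K and P share the same y with |KP| = 52.6 and P in +x, so P = (52.6, 0). KM runs at 128.1° with |KM| = 15.0, so M = (-9.2555, 11.804). R is determined by |MR| = 36.8 and |RP| = 53.9 together: it lies at the intersection of circle(M, 36.8) and circle(P, 53.9). With |MP| = 62.972, the foot of the radical line on MP is 19.171 from M and the perpendicular offset is √(36.8² − 19.171²) = 31.412. Taking the right-of-MP solution: R = (3.6876, -22.645).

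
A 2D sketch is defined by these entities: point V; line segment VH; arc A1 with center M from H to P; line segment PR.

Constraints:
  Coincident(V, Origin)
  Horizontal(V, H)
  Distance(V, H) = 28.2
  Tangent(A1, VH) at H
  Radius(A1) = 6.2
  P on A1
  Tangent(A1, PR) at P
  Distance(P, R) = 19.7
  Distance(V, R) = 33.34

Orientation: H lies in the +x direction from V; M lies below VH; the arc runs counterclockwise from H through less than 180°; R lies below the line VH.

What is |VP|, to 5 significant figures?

22.801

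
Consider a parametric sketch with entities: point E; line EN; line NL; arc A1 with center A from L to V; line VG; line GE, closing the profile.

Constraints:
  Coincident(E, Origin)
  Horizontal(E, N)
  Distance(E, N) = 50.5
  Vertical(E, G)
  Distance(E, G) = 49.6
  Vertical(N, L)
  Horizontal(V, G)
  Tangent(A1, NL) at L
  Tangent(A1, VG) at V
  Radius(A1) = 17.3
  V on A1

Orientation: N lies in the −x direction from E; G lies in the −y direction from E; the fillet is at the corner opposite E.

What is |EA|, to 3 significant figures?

46.3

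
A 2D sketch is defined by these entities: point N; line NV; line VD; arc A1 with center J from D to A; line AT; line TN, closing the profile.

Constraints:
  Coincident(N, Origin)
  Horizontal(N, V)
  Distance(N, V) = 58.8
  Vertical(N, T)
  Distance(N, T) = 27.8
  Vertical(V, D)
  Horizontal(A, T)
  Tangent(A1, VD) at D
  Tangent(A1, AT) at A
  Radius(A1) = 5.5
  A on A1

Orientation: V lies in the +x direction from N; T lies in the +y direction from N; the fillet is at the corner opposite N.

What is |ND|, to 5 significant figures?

62.887

N is at the origin; NV is horizontal with |NV| = 58.8 and V on the +x side, so V = (58.800, 0.0000). N and T share the same x with |NT| = 27.8 and T on the +y side, so T = (0.0000, 27.800). The virtual corner opposite N is at (58.800, 27.800). A1 meets VD tangentially, so JD is at right angles to VD and tangency of A1 to AT means the radius JA is perpendicular to AT, with radius 5.5, so the center J sits 5.5 in from both sides at J = (53.300, 22.300). That places the tangent points at D = (58.800, 22.300) on VD and A = (53.300, 27.800) on AT. Then |ND| = |D − N| = 62.887.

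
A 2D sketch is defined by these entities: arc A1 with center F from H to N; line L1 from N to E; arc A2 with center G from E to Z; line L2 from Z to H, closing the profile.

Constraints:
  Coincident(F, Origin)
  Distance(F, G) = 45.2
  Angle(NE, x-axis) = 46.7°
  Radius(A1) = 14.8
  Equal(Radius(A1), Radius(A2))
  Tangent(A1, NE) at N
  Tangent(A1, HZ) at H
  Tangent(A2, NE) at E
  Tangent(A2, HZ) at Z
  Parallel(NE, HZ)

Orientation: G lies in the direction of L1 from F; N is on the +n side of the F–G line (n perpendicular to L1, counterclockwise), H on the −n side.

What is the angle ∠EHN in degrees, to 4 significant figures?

56.78°

Tangency of A1 to both parallel lines with radius 14.8 puts N and H at F ± 14.8·n: N = (-10.77, 10.15), H = (10.77, -10.15). Equal radii place E and Z the same way about G: E = G + 14.8·n = (20.23, 43.05), Z = G − 14.8·n = (41.77, 22.75). Then cos ∠EHN = HE·HN / (|HE||HN|), giving 56.78°.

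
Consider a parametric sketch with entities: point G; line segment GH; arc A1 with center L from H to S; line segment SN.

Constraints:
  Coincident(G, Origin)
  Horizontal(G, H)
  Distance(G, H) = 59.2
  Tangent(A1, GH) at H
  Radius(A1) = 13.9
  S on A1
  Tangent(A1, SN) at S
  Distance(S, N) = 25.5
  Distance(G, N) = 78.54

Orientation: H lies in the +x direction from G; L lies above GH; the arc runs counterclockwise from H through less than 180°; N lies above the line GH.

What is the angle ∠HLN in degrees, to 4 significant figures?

165.8°

Checks: |LS| = 13.90 ✓; ∠(LS, SN) = 90.00° ✓; |SN| = 25.50 ✓; |GN| = 78.54 ✓.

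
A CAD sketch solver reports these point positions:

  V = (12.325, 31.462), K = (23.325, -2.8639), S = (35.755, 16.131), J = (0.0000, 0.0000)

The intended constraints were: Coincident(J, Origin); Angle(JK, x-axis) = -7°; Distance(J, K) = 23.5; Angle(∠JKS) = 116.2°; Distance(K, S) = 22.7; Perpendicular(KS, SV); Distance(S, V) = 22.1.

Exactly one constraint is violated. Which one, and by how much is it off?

Distance(S, V) = 22.1 — off by 5.90.

J = (0.00, 0.00) ✓; JK at -7.000° ✓; |JK| = 23.50 ✓; ∠JKS = 116.2° ✓; |KS| = 22.70 ✓; ∠(KS, SV) = 90.00° ✓; |SV| = 28.00 ✗.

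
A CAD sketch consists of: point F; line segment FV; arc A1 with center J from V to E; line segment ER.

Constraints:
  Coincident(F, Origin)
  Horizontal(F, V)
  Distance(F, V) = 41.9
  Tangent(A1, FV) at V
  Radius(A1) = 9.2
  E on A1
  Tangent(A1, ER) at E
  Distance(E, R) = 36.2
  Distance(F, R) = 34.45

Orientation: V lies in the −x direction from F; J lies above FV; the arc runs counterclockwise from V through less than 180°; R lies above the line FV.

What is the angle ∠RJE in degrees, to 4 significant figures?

75.74°

Checks: |JV| = 9.200 ✓; |JE| = 9.200 ✓; ∠(JE, ER) = 90.00° ✓; |ER| = 36.20 ✓; |FR| = 34.45 ✓.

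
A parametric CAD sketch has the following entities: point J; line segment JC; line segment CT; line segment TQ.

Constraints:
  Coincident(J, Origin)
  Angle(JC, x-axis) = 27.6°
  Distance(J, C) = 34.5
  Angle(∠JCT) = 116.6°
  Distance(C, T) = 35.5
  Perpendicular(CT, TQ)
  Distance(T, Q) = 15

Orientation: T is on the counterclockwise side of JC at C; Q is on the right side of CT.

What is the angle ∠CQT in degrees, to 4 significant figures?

67.09°

J is at the origin; JC runs at 27.6° with length 34.5, so C = 34.5·(cos 27.6°, sin 27.6°) = (30.57, 15.98). ∠JCT = 116.6°, so CT runs at 27.6° + (180° − 116.6°) = 91.00° from the x-axis; with |CT| = 35.5, T = C + 35.5·(cos 91.00°, sin 91.00°) = (29.95, 51.48). The perpendicularity gives TQ at right angles to CT; with |TQ| = 15.0 on the right of CT, Q = T + 15.0·(0.9998, 0.01745) = (44.95, 51.74). Then cos ∠CQT = QC·QT / (|QC||QT|), giving 67.09°.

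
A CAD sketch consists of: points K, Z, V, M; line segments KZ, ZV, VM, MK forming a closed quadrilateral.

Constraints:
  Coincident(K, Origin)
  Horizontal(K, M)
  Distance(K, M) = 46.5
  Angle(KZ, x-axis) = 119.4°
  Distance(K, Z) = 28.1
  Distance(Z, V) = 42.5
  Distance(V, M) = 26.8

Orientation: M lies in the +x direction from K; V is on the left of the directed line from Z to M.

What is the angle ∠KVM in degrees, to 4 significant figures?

97.50°

Checks: |ZV| = 42.50 ✓; |VM| = 26.80 ✓.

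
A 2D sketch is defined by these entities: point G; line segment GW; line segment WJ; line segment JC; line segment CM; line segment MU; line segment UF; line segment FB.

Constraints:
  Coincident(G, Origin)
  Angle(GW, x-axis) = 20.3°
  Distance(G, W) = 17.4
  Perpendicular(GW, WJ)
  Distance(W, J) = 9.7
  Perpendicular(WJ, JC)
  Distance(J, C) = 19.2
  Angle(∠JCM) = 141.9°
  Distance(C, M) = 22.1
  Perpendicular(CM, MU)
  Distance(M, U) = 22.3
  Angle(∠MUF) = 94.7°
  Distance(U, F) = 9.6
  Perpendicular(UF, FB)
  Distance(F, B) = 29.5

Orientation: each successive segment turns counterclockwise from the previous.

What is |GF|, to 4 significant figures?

16.41

G is at the origin; GW runs at 20.3° with length 17.4, so W = (16.32, 6.037). GW is perpendicular to WJ, so WJ runs at 110.3°; with |WJ| = 9.7, J = (12.95, 15.13). The perpendicularity gives JC at right angles to WJ, so JC runs at -159.7°; with |JC| = 19.2, C = (-5.053, 8.473). ∠JCM = 141.9° gives CM at -121.6° from the x-axis; with |CM| = 22.1, M = (-16.63, -10.35). CM is perpendicular to MU, so MU runs at -31.60°; with |MU| = 22.3, U = (2.360, -22.04). ∠MUF = 94.7° gives UF at 53.70° from the x-axis; with |UF| = 9.6, F = (8.043, -14.30). Then |GF| = |F − G| = 16.41.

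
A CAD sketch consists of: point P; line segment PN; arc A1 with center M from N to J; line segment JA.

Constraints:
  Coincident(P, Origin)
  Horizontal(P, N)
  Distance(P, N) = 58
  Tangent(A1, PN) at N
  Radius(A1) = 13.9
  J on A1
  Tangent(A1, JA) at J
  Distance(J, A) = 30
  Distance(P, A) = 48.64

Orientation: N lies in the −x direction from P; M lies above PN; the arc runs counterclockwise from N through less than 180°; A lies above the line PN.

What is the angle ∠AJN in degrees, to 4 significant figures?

147.0°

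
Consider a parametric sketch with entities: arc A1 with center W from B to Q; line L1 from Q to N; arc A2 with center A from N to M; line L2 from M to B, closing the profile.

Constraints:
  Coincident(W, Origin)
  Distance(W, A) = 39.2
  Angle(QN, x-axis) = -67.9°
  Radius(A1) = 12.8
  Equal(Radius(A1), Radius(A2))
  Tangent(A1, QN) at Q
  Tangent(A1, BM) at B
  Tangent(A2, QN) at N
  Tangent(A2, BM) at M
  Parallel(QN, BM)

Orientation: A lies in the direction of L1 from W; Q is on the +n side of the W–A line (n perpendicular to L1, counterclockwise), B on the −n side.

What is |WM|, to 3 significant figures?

41.2

The slot axis is L1's direction at -67.9°, so u = (cos -67.9°, sin -67.9°) = (0.376, -0.927) and n = (−sin -67.9°, cos -67.9°) = (0.927, 0.376). W is at the origin and A lies 39.2 along u from W, so A = 39.2·u = (14.7, -36.3). Tangency of A1 to both parallel lines with radius 12.8 puts Q and B at W ± 12.8·n: Q = (11.9, 4.82), B = (-11.9, -4.82). Equal radii place N and M the same way about A: N = A + 12.8·n = (26.6, -31.5), M = A − 12.8·n = (2.89, -41.1). Then |WM| = |M − W| = 41.2.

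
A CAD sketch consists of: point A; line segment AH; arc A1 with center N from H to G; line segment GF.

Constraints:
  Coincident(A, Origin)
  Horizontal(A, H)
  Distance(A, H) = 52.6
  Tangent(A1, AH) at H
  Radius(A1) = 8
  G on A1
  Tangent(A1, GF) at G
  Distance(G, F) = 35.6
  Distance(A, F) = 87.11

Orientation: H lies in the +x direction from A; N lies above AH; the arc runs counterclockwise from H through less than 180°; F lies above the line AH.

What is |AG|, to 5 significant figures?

58.739

Checks: |NG| = 8.000 ✓; ∠(NG, GF) = 90.00° ✓; |GF| = 35.60 ✓; |AF| = 87.11 ✓.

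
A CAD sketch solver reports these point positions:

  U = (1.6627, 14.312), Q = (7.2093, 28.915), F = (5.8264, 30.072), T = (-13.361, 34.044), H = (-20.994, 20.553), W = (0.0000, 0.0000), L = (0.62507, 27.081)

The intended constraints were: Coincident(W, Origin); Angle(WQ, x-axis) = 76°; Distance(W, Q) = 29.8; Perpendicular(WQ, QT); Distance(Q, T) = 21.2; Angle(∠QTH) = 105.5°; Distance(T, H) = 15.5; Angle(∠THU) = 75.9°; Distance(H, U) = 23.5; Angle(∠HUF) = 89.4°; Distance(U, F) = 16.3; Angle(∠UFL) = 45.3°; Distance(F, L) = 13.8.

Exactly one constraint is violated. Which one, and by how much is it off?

Distance(F, L) = 13.8 — off by 7.80.

W = (0.00, 0.00) ✓; WQ at 76.00° ✓; |WQ| = 29.80 ✓; ∠(WQ, QT) = 90.00° ✓; |QT| = 21.20 ✓; ∠QTH = 105.5° ✓; |TH| = 15.50 ✓; ∠THU = 75.90° ✓; |HU| = 23.50 ✓; ∠HUF = 89.40° ✓; |UF| = 16.30 ✓; ∠UFL = 45.30° ✓; |FL| = 6.000 ✗.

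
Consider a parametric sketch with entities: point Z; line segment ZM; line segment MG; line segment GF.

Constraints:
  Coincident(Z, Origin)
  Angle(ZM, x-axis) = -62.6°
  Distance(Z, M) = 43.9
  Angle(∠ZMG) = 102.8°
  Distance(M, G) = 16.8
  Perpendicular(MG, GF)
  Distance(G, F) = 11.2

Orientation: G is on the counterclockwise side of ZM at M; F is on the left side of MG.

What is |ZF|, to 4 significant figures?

41.26

Z is at the origin; ZM runs at -62.6° with length 43.9, so M = 43.9·(cos -62.6°, sin -62.6°) = (20.20, -38.98). ∠ZMG = 102.8°, so MG runs at -62.6° + (180° − 102.8°) = 14.60° from the x-axis; with |MG| = 16.8, G = M + 16.8·(cos 14.60°, sin 14.60°) = (36.46, -34.74). MG is perpendicular to GF; with |GF| = 11.2 on the left of MG, F = G + 11.2·(-0.2521, 0.9677) = (33.64, -23.90). Then |ZF| = |F − Z| = 41.26.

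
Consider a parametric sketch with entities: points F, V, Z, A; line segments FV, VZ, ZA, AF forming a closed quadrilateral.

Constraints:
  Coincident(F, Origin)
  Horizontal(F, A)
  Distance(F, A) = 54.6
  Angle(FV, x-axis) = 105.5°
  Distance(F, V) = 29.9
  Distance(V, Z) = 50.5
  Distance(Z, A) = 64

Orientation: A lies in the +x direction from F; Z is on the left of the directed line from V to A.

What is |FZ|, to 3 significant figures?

67.8

Checks: |VZ| = 50.50 ✓; |ZA| = 64.00 ✓.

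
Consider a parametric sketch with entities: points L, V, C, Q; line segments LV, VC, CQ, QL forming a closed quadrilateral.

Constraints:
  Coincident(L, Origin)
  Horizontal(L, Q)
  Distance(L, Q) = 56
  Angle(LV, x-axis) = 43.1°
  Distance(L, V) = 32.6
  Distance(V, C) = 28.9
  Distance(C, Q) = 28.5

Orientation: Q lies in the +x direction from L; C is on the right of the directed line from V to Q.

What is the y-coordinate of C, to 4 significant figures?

-6.288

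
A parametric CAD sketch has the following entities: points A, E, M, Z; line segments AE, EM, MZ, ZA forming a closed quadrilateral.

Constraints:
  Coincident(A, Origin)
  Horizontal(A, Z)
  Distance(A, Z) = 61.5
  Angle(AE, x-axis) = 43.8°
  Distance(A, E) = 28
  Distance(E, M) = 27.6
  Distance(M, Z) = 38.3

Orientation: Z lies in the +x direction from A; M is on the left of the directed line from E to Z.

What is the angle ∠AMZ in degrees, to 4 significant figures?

79.91°

Checks: |EM| = 27.60 ✓; |MZ| = 38.30 ✓.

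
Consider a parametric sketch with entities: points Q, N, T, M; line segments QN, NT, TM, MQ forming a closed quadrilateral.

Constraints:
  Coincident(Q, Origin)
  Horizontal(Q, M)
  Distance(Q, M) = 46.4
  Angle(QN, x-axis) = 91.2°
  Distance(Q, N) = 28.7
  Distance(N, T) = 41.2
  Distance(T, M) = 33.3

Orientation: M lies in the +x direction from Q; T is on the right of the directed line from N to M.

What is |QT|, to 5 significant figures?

17.426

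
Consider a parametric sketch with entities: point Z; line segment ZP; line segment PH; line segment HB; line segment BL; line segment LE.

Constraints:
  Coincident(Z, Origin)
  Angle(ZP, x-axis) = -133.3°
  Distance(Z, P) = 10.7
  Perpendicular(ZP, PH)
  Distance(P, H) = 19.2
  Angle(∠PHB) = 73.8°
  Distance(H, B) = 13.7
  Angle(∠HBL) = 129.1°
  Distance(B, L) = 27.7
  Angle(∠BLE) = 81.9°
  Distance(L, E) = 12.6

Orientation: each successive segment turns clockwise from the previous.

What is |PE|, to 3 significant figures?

17.8

Z is at the origin; ZP runs at -133.3° with length 10.7, so P = (-7.34, -7.79). ZP ⟂ PH, so PH runs at 137°; with |PH| = 19.2, H = (-21.3, 5.38). ∠PHB = 73.8° gives HB at 30.5° from the x-axis; with |HB| = 13.7, B = (-9.51, 12.3). ∠HBL = 129.1° gives BL at -20.4° from the x-axis; with |BL| = 27.7, L = (16.5, 2.68). ∠BLE = 81.9° gives LE at -118° from the x-axis; with |LE| = 12.6, E = (10.4, -8.39). Then |PE| = |E − P| = 17.8.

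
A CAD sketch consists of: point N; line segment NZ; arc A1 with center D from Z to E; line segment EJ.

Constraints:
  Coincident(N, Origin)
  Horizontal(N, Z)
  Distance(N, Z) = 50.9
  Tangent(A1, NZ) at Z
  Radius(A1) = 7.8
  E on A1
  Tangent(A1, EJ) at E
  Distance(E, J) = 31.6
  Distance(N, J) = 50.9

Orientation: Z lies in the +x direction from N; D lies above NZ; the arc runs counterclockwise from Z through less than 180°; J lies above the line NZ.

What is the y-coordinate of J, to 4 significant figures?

36.48

N is at the origin; NZ is horizontal with |NZ| = 50.9 and Z on the +x side, so Z = (50.90, 0.000). Tangency of A1 to NZ means the radius DZ is perpendicular to NZ, so D = Z + (0, 7.8) = (50.90, 7.800). Since DE ⟂ EJ (tangency), |DJ| = √(7.8² + 31.6²) = 32.55 regardless of where E sits on A1. So J lies on both circle(N, 50.9) and circle(D, 32.55); the above-NZ intersection is J = (35.50, 36.48). E is the foot of the tangent from J: E = (56.69, 13.03).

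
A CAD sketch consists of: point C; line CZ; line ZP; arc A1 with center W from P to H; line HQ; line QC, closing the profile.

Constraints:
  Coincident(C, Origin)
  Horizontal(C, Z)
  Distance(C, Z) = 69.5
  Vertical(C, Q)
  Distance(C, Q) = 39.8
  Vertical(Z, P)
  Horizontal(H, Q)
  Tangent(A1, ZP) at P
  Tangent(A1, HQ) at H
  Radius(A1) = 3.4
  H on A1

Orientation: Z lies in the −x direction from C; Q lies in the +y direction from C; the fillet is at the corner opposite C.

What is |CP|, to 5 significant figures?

78.455

C is at the origin; CZ is horizontal with |CZ| = 69.5 and Z on the −x side, so Z = (-69.500, 0.0000). CQ is vertical with |CQ| = 39.8 and Q on the +y side, so Q = (0.0000, 39.800). The virtual corner opposite C is at (-69.500, 39.800). Tangency of A1 to ZP means the radius WP is perpendicular to ZP and the tangent condition forces WH to be normal to HQ, with radius 3.4, so the center W sits 3.4 in from both sides at W = (-66.100, 36.400). That places the tangent points at P = (-69.500, 36.400) on ZP and H = (-66.100, 39.800) on HQ. Then |CP| = |P − C| = 78.455.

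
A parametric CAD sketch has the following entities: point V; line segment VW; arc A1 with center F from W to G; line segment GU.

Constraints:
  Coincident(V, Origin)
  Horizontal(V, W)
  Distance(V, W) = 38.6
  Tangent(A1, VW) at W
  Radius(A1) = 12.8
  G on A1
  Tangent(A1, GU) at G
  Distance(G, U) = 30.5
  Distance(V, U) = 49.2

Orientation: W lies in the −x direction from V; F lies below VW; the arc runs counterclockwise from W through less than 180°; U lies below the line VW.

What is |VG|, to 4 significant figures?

52.17

Checks: |FG| = 12.80 ✓; ∠(FG, GU) = 90.00° ✓; |GU| = 30.50 ✓; |VU| = 49.20 ✓.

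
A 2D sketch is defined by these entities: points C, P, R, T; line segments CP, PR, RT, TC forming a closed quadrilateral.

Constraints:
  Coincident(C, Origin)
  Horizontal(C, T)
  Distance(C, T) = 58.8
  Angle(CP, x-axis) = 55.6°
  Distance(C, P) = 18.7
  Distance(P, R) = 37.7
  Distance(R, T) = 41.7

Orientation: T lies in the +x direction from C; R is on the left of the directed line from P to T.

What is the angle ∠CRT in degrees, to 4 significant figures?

72.68°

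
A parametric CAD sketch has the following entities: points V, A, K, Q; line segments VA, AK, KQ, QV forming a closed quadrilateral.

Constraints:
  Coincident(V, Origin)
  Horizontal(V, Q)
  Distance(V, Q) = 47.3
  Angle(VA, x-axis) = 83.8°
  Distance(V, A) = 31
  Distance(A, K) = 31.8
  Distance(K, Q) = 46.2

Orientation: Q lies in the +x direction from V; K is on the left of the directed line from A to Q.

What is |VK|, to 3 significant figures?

54.4

Checks: |AK| = 31.80 ✓; |KQ| = 46.20 ✓.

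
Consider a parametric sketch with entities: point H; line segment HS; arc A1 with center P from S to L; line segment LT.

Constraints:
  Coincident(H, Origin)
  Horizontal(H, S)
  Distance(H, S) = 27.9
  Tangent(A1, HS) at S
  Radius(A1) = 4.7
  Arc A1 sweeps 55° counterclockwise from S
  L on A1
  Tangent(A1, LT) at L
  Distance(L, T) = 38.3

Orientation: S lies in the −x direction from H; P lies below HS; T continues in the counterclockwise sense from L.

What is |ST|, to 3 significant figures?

42.2

H is at the origin; HS is horizontal with |HS| = 27.9 and S on the −x side, so S = (-27.9, 0.00). Since A1 is tangent to HS there, PS ⟂ HS, so P = S + (0, -4.7) = (-27.9, -4.70). On A1, S sits at bearing 90° from P; a 55° counterclockwise sweep puts L at bearing 145°, so L = P + 4.7·(cos 145°, sin 145°) = (-31.8, -2.00). Tangency of A1 to LT means the radius PL is perpendicular to LT, so LT runs along (−sin 145°, cos 145°); with |LT| = 38.3, T = (-53.7, -33.4). Then |ST| = |T − S| = 42.2.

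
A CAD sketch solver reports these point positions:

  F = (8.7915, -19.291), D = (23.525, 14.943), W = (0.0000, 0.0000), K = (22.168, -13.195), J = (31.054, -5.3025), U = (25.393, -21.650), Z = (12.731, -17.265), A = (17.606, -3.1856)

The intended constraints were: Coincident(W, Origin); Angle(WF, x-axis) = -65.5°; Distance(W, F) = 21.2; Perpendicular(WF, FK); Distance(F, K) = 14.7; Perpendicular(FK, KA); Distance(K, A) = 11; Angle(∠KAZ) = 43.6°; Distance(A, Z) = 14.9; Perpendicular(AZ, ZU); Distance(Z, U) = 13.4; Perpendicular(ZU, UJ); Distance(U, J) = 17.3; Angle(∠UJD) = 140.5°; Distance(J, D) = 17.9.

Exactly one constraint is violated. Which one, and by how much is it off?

Distance(J, D) = 17.9 — off by 3.70.

W = (0.00, 0.00) ✓; WF at -65.50° ✓; |WF| = 21.20 ✓; ∠(WF, FK) = 90.00° ✓; |FK| = 14.70 ✓; ∠(FK, KA) = 90.00° ✓; |KA| = 11.00 ✓; ∠KAZ = 43.60° ✓; |AZ| = 14.90 ✓; ∠(AZ, ZU) = 90.00° ✓; |ZU| = 13.40 ✓; ∠(ZU, UJ) = 90.00° ✓; |UJ| = 17.30 ✓; ∠UJD = 140.5° ✓; |JD| = 21.60 ✗.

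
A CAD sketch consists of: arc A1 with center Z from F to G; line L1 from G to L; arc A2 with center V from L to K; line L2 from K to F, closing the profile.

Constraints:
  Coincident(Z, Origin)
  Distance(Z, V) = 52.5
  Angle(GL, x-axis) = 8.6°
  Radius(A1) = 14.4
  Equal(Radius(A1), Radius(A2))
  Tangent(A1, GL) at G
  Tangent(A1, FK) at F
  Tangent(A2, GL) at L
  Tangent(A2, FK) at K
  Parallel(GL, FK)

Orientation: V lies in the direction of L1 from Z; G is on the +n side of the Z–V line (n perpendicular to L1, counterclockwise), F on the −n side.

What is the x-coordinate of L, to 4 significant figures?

49.76

The slot axis is L1's direction at 8.6°, so u = (cos 8.6°, sin 8.6°) = (0.9888, 0.1495) and n = (−sin 8.6°, cos 8.6°) = (-0.1495, 0.9888). Z is at the origin and V lies 52.5 along u from Z, so V = 52.5·u = (51.91, 7.851). Tangency of A1 to both parallel lines with radius 14.4 puts G and F at Z ± 14.4·n: G = (-2.153, 14.24), F = (2.153, -14.24). Equal radii place L and K the same way about V: L = V + 14.4·n = (49.76, 22.09), K = V − 14.4·n = (54.06, -6.387). So L.x = 49.76.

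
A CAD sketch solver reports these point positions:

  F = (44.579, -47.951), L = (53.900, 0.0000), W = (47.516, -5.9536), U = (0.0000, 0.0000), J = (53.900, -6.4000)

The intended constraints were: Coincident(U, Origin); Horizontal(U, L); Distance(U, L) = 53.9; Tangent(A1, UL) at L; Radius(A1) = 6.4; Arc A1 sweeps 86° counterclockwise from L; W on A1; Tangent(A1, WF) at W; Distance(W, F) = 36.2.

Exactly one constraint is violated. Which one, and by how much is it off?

Distance(W, F) = 36.2 — off by 5.90.

U = (0.00, 0.00) ✓; U.y = 0.00, L.y = 0.00 ✓; |UL| = 53.90 ✓; ∠(JL, LU) = 90.00° ✓; |JL| = 6.400 ✓; bearing(J→W) − bearing(J→L) = 86.00° ✓; |JW| = 6.400 ✓; ∠(JW, WF) = 90.00° ✓; |WF| = 42.10 ✗.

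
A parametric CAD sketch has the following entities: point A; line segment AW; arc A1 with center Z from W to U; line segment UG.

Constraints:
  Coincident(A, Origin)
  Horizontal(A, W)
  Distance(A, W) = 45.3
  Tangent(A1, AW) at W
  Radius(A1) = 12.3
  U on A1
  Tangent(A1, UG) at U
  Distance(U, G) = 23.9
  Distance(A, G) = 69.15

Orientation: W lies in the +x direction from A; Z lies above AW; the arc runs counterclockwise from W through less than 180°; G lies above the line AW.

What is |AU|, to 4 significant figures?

58.64

Checks: |ZU| = 12.30 ✓; ∠(ZU, UG) = 90.00° ✓; |UG| = 23.90 ✓; |AG| = 69.15 ✓.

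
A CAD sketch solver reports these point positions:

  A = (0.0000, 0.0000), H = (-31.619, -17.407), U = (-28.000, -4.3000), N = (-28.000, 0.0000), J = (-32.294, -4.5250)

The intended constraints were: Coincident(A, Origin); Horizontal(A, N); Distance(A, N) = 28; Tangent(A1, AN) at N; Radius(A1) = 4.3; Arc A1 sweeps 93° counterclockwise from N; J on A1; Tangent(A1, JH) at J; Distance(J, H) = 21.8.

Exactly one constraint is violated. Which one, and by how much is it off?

Distance(J, H) = 21.8 — off by 8.90.

A = (0.00, 0.00) ✓; A.y = 0.00, N.y = 0.00 ✓; |AN| = 28.00 ✓; ∠(UN, NA) = 90.00° ✓; |UN| = 4.300 ✓; bearing(U→J) − bearing(U→N) = 93.00° ✓; |UJ| = 4.300 ✓; ∠(UJ, JH) = 90.00° ✓; |JH| = 12.90 ✗.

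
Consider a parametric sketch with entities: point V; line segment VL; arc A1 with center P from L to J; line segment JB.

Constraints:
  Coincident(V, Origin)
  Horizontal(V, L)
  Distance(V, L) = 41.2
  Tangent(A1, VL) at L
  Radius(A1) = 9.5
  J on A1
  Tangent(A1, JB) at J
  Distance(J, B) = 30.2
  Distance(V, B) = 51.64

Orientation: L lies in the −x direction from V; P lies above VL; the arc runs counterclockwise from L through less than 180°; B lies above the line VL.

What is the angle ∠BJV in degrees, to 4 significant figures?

109.0°

Checks: |PJ| = 9.500 ✓; ∠(PJ, JB) = 90.00° ✓; |JB| = 30.20 ✓; |VB| = 51.64 ✓.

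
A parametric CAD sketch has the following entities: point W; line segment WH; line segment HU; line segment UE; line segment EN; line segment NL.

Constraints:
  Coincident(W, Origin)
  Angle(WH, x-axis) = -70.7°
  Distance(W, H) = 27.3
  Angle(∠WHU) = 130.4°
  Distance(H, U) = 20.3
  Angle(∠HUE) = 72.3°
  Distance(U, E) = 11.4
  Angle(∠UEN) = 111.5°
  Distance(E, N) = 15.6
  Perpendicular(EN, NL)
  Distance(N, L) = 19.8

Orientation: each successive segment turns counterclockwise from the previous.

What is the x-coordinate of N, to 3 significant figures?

14.5

W is at the origin; WH runs at -70.7° with length 27.3, so H = (9.02, -25.8). ∠WHU = 130.4° gives HU at -21.1° from the x-axis; with |HU| = 20.3, U = (28.0, -33.1). ∠HUE = 72.3° gives UE at 86.6° from the x-axis; with |UE| = 11.4, E = (28.6, -21.7). ∠UEN = 111.5° gives EN at 155° from the x-axis; with |EN| = 15.6, N = (14.5, -15.1). So N.x = 14.5.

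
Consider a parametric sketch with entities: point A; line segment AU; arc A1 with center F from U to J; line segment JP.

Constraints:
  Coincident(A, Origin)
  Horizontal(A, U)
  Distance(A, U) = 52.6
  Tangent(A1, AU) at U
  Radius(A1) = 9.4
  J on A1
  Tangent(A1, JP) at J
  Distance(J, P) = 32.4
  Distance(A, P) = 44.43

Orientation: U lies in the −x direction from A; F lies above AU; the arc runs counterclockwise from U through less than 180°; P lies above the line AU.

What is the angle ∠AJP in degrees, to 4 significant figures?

68.41°

A is at the origin; AU is horizontal with |AU| = 52.6 and U on the −x side, so U = (-52.60, 0.000). A1 meets AU tangentially, so FU is at right angles to AU, so F = U + (0, 9.4) = (-52.60, 9.400). Since FJ ⟂ JP (tangency), |FP| = √(9.4² + 32.4²) = 33.74 regardless of where J sits on A1. So P lies on both circle(A, 44.43) and circle(F, 33.74); the above-AU intersection is P = (-29.08, 33.59). J is the foot of the tangent from P: J = (-44.30, 4.985).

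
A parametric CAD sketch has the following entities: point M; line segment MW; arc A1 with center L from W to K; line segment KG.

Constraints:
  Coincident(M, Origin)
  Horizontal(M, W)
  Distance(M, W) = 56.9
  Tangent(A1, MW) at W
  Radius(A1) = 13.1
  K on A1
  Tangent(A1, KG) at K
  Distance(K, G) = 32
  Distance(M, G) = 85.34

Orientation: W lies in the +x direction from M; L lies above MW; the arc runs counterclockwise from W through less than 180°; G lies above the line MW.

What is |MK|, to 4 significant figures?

70.89

Checks: |LK| = 13.10 ✓; ∠(LK, KG) = 90.00° ✓; |KG| = 32.00 ✓; |MG| = 85.34 ✓.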